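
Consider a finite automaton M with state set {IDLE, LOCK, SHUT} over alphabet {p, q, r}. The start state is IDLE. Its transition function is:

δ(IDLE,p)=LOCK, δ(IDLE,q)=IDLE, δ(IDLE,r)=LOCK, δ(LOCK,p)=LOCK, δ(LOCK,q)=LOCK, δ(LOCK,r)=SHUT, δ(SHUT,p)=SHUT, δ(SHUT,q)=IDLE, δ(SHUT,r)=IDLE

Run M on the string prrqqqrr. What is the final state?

IDLE → LOCK → SHUT → IDLE → IDLE → IDLE → IDLE → LOCK → SHUT

SHUT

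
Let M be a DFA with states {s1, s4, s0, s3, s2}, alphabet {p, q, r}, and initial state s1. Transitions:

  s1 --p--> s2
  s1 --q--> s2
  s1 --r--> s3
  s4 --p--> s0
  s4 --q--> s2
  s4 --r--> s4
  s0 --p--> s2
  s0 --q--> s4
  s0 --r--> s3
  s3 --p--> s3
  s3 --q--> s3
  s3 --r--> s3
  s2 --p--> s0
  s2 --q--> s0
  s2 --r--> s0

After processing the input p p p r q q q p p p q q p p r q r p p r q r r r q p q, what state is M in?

Trace: s1 -p-> s2 -p-> s0 -p-> s2 -r-> s0 -q-> s4 -q-> s2 -q-> s0 -p-> s2 -p-> s0 -p-> s2 -q-> s0 -q-> s4 -p-> s0 -p-> s2 -r-> s0 -q-> s4 -r-> s4 -p-> s0 -p-> s2 -r-> s0 -q-> s4 -r-> s4 -r-> s4 -r-> s4 -q-> s2 -p-> s0 -q-> s4

s4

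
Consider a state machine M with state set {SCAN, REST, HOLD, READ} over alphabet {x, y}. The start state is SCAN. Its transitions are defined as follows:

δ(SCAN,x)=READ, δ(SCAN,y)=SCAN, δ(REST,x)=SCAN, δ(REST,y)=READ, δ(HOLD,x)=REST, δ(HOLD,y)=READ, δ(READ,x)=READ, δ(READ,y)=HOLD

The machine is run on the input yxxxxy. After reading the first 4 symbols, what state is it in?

Trace: SCAN -y-> SCAN -x-> READ -x-> READ -x-> READ
After 4 symbols: READ.

READ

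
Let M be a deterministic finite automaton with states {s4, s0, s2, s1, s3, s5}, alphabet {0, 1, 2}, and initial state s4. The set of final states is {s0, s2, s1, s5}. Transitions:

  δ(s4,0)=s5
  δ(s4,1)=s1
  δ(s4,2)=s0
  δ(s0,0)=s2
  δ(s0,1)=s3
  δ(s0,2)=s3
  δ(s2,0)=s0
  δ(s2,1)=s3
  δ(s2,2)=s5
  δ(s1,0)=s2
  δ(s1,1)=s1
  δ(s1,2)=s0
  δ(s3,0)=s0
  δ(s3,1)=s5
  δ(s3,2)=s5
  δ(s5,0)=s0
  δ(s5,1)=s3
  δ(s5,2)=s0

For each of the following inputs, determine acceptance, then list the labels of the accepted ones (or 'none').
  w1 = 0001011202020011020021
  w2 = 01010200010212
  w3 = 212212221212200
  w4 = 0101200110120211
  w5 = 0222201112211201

w1:
  start at s4
  read '0': s4 → s5
  read '0': s5 → s0
  read '0': s0 → s2
  read '1': s2 → s3
  read '0': s3 → s0
  read '1': s0 → s3
  read '1': s3 → s5
  read '2': s5 → s0
  read '0': s0 → s2
  read '2': s2 → s5
  read '0': s5 → s0
  read '2': s0 → s3
  read '0': s3 → s0
  read '0': s0 → s2
  read '1': s2 → s3
  read '1': s3 → s5
  read '0': s5 → s0
  read '2': s0 → s3
  read '0': s3 → s0
  read '0': s0 → s2
  read '2': s2 → s5
  read '1': s5 → s3
  end s3, rejected
w2:
  start at s4
  read '0': s4 → s5
  read '1': s5 → s3
  read '0': s3 → s0
  read '1': s0 → s3
  read '0': s3 → s0
  read '2': s0 → s3
  read '0': s3 → s0
  read '0': s0 → s2
  read '0': s2 → s0
  read '1': s0 → s3
  read '0': s3 → s0
  read '2': s0 → s3
  read '1': s3 → s5
  read '2': s5 → s0
  end s0, accepted
w3:
  start at s4
  read '2': s4 → s0
  read '1': s0 → s3
  read '2': s3 → s5
  read '2': s5 → s0
  read '1': s0 → s3
  read '2': s3 → s5
  read '2': s5 → s0
  read '2': s0 → s3
  read '1': s3 → s5
  read '2': s5 → s0
  read '1': s0 → s3
  read '2': s3 → s5
  read '2': s5 → s0
  read '0': s0 → s2
  read '0': s2 → s0
  end s0, accepted
w4:
  start at s4
  read '0': s4 → s5
  read '1': s5 → s3
  read '0': s3 → s0
  read '1': s0 → s3
  read '2': s3 → s5
  read '0': s5 → s0
  read '0': s0 → s2
  read '1': s2 → s3
  read '1': s3 → s5
  read '0': s5 → s0
  read '1': s0 → s3
  read '2': s3 → s5
  read '0': s5 → s0
  read '2': s0 → s3
  read '1': s3 → s5
  read '1': s5 → s3
  end s3, rejected
w5:
  start at s4
  read '0': s4 → s5
  read '2': s5 → s0
  read '2': s0 → s3
  read '2': s3 → s5
  read '2': s5 → s0
  read '0': s0 → s2
  read '1': s2 → s3
  read '1': s3 → s5
  read '1': s5 → s3
  read '2': s3 → s5
  read '2': s5 → s0
  read '1': s0 → s3
  read '1': s3 → s5
  read '2': s5 → s0
  read '0': s0 → s2
  read '1': s2 → s3
  end s3, rejected

w2, w3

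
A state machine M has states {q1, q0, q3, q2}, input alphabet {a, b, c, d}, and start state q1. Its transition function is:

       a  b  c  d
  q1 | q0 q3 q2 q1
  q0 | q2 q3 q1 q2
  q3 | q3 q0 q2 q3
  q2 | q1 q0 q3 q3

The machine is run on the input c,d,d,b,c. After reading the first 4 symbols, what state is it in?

q0

Trace: q1 -c-> q2 -d-> q3 -d-> q3 -b-> q0
After 4 symbols: q0.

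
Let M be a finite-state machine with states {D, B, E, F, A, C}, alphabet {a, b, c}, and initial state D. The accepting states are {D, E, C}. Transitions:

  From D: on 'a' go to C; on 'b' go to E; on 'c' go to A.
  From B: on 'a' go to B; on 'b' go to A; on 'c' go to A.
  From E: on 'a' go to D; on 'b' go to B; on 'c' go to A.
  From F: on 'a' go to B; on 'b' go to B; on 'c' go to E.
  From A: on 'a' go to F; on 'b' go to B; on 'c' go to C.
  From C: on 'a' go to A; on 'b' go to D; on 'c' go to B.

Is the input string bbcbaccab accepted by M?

start at D
read 'b': D → E
read 'b': E → B
read 'c': B → A
read 'b': A → B
read 'a': B → B
read 'c': B → A
read 'c': A → C
read 'a': C → A
read 'b': A → B
End state B is not accepting.

No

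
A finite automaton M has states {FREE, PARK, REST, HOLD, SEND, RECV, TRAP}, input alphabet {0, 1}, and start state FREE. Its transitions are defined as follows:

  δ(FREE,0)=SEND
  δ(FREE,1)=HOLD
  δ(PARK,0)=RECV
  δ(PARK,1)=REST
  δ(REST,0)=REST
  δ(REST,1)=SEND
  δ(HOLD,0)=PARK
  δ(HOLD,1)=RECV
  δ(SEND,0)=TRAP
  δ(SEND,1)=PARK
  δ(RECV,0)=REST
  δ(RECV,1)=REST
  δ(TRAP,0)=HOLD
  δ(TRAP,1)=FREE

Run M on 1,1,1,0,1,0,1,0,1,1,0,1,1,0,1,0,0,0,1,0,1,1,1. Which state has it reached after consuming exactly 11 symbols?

REST

start at FREE
read '1': FREE → HOLD
read '1': HOLD → RECV
read '1': RECV → REST
read '0': REST → REST
read '1': REST → SEND
read '0': SEND → TRAP
read '1': TRAP → FREE
read '0': FREE → SEND
read '1': SEND → PARK
read '1': PARK → REST
read '0': REST → REST
After 11 symbols: REST.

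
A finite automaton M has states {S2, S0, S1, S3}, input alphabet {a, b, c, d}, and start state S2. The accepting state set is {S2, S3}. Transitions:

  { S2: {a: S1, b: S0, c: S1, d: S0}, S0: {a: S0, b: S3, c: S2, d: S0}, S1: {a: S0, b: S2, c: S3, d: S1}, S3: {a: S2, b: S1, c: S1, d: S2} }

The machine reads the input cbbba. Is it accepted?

start at S2
read 'c': S2 → S1
read 'b': S1 → S2
read 'b': S2 → S0
read 'b': S0 → S3
read 'a': S3 → S2
End state S2 is accepting.

Yes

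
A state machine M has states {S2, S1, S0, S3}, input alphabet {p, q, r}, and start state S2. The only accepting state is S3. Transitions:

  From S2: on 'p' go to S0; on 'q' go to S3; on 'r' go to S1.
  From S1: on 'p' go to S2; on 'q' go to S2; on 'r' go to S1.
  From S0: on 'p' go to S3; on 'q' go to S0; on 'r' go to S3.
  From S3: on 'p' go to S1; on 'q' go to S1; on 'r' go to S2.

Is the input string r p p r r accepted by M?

No

start at S2
read 'r': S2 → S1
read 'p': S1 → S2
read 'p': S2 → S0
read 'r': S0 → S3
read 'r': S3 → S2
End state S2 is not accepting.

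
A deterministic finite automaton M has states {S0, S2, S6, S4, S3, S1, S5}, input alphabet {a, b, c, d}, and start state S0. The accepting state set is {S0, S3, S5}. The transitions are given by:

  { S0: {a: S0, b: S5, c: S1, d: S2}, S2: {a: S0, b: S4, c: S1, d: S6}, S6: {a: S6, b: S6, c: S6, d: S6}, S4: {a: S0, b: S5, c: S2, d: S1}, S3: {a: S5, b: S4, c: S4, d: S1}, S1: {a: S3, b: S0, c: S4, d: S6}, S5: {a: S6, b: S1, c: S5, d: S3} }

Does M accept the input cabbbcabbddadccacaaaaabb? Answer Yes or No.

Trace: S0 -c-> S1 -a-> S3 -b-> S4 -b-> S5 -b-> S1 -c-> S4 -a-> S0 -b-> S5 -b-> S1 -d-> S6 -d-> S6 -a-> S6 -d-> S6 -c-> S6 -c-> S6 -a-> S6 -c-> S6 -a-> S6 -a-> S6 -a-> S6 -a-> S6 -a-> S6 -b-> S6 -b-> S6
End state S6 is not accepting.

No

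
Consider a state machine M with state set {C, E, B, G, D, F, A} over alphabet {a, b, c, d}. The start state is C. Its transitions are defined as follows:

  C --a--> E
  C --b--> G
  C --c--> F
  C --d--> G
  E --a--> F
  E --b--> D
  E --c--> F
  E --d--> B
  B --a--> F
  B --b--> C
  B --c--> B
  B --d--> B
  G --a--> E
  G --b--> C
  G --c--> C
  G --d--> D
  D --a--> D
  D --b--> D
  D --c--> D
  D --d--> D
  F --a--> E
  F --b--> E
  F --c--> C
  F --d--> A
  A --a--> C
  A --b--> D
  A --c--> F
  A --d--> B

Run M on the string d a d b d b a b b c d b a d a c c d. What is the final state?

Trace: C -d-> G -a-> E -d-> B -b-> C -d-> G -b-> C -a-> E -b-> D -b-> D -c-> D -d-> D -b-> D -a-> D -d-> D -a-> D -c-> D -c-> D -d-> D

D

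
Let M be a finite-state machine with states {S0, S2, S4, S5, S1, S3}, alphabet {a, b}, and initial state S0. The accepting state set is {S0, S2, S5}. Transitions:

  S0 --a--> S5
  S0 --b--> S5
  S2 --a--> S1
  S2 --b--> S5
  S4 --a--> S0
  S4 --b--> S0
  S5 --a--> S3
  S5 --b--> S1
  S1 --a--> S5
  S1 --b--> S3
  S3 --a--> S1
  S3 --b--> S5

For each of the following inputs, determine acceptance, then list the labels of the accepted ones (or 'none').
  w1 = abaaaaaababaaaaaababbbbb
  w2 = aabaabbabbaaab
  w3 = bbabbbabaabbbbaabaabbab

w1: S0 → S5 → S1 → S5 → S3 → S1 → S5 → S3 → S1 → S3 → S1 → S3 → S1 → S5 → S3 → S1 → S5 → S3 → S5 → S3 → S5 → S1 → S3 → S5 → S1  → end S1, rejected
w2: S0 → S5 → S3 → S5 → S3 → S1 → S3 → S5 → S3 → S5 → S1 → S5 → S3 → S1 → S3  → end S3, rejected
w3: S0 → S5 → S1 → S5 → S1 → S3 → S5 → S3 → S5 → S3 → S1 → S3 → S5 → S1 → S3 → S1 → S5 → S1 → S5 → S3 → S5 → S1 → S5 → S1  → end S1, rejected

none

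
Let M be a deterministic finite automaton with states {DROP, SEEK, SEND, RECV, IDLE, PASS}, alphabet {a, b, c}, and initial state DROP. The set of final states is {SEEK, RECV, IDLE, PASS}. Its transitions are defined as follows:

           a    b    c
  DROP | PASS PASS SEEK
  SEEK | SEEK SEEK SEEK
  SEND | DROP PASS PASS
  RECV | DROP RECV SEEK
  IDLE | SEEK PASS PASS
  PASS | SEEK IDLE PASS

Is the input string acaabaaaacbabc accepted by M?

Yes

start at DROP
read 'a': DROP → PASS
read 'c': PASS → PASS
read 'a': PASS → SEEK
read 'a': SEEK → SEEK
read 'b': SEEK → SEEK
read 'a': SEEK → SEEK
read 'a': SEEK → SEEK
read 'a': SEEK → SEEK
read 'a': SEEK → SEEK
read 'c': SEEK → SEEK
read 'b': SEEK → SEEK
read 'a': SEEK → SEEK
read 'b': SEEK → SEEK
read 'c': SEEK → SEEK
End state SEEK is accepting.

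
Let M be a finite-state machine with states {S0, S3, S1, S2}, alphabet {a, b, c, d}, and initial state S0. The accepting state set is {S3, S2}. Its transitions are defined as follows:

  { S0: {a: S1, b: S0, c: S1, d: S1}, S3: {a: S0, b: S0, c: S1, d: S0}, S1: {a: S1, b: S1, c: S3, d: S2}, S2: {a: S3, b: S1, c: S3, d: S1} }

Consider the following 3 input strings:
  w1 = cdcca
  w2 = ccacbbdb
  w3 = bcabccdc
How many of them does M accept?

w1: S0 → S1 → S2 → S3 → S1 → S1  → end S1, rejected
w2: S0 → S1 → S3 → S0 → S1 → S1 → S1 → S2 → S1  → end S1, rejected
w3: S0 → S0 → S1 → S1 → S1 → S3 → S1 → S2 → S3  → end S3, accepted

1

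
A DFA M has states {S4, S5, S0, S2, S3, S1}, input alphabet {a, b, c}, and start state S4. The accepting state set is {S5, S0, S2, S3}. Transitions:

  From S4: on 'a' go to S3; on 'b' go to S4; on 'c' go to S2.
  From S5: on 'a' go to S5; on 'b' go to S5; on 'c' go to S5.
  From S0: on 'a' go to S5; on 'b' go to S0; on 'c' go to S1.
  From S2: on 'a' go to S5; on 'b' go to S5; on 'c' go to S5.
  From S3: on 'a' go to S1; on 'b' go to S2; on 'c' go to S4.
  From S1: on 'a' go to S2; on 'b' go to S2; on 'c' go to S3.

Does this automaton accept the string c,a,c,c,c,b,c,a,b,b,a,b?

Yes

start at S4
read 'c': S4 → S2
read 'a': S2 → S5
read 'c': S5 → S5
read 'c': S5 → S5
read 'c': S5 → S5
read 'b': S5 → S5
read 'c': S5 → S5
read 'a': S5 → S5
read 'b': S5 → S5
read 'b': S5 → S5
read 'a': S5 → S5
read 'b': S5 → S5
End state S5 is accepting.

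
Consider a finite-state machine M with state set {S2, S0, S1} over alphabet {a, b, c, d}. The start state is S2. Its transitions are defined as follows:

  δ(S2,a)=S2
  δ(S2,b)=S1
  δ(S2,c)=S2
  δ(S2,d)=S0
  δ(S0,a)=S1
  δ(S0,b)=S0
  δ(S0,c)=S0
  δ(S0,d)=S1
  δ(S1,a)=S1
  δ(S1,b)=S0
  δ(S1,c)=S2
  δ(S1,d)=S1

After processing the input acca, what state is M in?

S2

start at S2
read 'a': S2 → S2
read 'c': S2 → S2
read 'c': S2 → S2
read 'a': S2 → S2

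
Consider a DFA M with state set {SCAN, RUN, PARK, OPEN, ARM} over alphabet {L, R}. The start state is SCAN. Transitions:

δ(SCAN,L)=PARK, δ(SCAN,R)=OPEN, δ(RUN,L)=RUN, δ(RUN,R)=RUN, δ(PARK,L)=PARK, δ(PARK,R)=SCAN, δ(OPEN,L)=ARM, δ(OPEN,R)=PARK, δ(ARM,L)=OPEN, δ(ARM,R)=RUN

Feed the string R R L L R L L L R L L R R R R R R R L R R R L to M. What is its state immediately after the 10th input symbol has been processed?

PARK

start at SCAN
read 'R': SCAN → OPEN
read 'R': OPEN → PARK
read 'L': PARK → PARK
read 'L': PARK → PARK
read 'R': PARK → SCAN
read 'L': SCAN → PARK
read 'L': PARK → PARK
read 'L': PARK → PARK
read 'R': PARK → SCAN
read 'L': SCAN → PARK
After 10 symbols: PARK.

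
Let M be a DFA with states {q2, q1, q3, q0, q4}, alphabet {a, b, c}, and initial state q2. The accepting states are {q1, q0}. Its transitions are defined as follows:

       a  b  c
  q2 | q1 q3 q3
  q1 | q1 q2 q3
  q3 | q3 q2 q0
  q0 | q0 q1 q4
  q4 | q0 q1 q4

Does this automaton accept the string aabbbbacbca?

Trace: q2 -a-> q1 -a-> q1 -b-> q2 -b-> q3 -b-> q2 -b-> q3 -a-> q3 -c-> q0 -b-> q1 -c-> q3 -a-> q3
End state q3 is not accepting.

No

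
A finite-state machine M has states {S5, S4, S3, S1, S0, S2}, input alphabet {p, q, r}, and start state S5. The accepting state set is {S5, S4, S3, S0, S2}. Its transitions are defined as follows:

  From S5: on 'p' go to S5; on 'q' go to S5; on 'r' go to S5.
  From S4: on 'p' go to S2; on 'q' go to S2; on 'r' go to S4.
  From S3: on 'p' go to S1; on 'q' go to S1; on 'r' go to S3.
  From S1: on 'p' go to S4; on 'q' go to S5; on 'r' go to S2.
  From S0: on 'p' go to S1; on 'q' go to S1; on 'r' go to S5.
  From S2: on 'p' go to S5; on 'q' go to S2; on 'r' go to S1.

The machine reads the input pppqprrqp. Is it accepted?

S5 → S5 → S5 → S5 → S5 → S5 → S5 → S5 → S5 → S5
End state S5 is accepting.

Yes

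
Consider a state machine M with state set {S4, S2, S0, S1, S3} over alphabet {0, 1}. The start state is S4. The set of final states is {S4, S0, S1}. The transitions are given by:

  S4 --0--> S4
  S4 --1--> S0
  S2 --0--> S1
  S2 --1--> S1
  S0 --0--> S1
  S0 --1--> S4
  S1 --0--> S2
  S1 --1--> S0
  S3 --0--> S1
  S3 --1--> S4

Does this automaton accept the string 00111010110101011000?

Trace: S4 -0-> S4 -0-> S4 -1-> S0 -1-> S4 -1-> S0 -0-> S1 -1-> S0 -0-> S1 -1-> S0 -1-> S4 -0-> S4 -1-> S0 -0-> S1 -1-> S0 -0-> S1 -1-> S0 -1-> S4 -0-> S4 -0-> S4 -0-> S4
End state S4 is accepting.

Yes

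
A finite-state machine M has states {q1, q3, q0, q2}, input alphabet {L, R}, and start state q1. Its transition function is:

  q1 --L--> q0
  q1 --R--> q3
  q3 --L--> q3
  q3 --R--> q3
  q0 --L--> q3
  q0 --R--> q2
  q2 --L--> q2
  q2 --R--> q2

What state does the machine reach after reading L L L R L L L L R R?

start at q1
read 'L': q1 → q0
read 'L': q0 → q3
read 'L': q3 → q3
read 'R': q3 → q3
read 'L': q3 → q3
read 'L': q3 → q3
read 'L': q3 → q3
read 'L': q3 → q3
read 'R': q3 → q3
read 'R': q3 → q3

q3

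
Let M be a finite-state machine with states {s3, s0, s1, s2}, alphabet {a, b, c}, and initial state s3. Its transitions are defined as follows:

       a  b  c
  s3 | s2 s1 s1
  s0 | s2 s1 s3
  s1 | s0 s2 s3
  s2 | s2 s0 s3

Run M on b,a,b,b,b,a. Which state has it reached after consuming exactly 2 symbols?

s0

start at s3
read 'b': s3 → s1
read 'a': s1 → s0
After 2 symbols: s0.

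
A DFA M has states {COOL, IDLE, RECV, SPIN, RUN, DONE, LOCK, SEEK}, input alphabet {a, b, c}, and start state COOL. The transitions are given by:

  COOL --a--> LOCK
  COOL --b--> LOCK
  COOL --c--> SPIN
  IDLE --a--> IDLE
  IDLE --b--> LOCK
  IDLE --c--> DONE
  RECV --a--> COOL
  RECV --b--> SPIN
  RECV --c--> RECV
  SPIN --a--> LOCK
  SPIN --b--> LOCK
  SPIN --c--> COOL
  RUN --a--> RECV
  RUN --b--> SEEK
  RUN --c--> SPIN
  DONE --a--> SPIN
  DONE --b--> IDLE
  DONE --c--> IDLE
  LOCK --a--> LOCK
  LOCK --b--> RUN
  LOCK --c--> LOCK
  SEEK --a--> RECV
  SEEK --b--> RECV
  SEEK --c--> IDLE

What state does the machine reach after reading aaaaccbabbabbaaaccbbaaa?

LOCK

COOL → LOCK → LOCK → LOCK → LOCK → LOCK → LOCK → RUN → RECV → SPIN → LOCK → LOCK → RUN → SEEK → RECV → COOL → LOCK → LOCK → LOCK → RUN → SEEK → RECV → COOL → LOCK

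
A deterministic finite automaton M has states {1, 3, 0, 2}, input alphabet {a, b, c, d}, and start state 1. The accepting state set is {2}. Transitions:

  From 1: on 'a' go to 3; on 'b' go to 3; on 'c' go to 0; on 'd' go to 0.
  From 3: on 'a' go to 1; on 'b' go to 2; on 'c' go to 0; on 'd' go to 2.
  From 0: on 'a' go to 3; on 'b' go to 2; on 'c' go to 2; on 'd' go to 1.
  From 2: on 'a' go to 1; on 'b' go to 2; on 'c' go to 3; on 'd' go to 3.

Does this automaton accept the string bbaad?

Trace: 1 -b-> 3 -b-> 2 -a-> 1 -a-> 3 -d-> 2
End state 2 is accepting.

Yes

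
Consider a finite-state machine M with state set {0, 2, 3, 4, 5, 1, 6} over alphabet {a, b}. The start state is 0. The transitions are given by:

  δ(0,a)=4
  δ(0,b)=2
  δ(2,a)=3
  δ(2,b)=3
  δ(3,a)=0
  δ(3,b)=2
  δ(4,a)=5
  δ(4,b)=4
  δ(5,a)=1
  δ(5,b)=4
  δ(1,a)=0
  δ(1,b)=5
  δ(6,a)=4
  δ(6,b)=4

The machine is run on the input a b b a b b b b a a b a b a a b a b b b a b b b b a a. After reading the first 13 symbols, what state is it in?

Trace: 0 -a-> 4 -b-> 4 -b-> 4 -a-> 5 -b-> 4 -b-> 4 -b-> 4 -b-> 4 -a-> 5 -a-> 1 -b-> 5 -a-> 1 -b-> 5
After 13 symbols: 5.

5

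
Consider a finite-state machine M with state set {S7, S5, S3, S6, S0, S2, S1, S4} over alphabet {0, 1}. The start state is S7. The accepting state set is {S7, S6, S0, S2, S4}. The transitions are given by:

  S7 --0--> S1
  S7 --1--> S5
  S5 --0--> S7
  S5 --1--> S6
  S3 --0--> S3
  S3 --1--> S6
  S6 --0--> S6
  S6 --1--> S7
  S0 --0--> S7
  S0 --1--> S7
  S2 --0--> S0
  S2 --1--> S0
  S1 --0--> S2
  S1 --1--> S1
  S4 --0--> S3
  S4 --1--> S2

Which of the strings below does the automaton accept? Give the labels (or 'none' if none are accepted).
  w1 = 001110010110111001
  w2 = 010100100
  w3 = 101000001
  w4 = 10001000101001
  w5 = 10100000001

w1, w2, w5

w1: Trace: S7 -0-> S1 -0-> S2 -1-> S0 -1-> S7 -1-> S5 -0-> S7 -0-> S1 -1-> S1 -0-> S2 -1-> S0 -1-> S7 -0-> S1 -1-> S1 -1-> S1 -1-> S1 -0-> S2 -0-> S0 -1-> S7  → end S7, accepted
w2: Trace: S7 -0-> S1 -1-> S1 -0-> S2 -1-> S0 -0-> S7 -0-> S1 -1-> S1 -0-> S2 -0-> S0  → end S0, accepted
w3: Trace: S7 -1-> S5 -0-> S7 -1-> S5 -0-> S7 -0-> S1 -0-> S2 -0-> S0 -0-> S7 -1-> S5  → end S5, rejected
w4: Trace: S7 -1-> S5 -0-> S7 -0-> S1 -0-> S2 -1-> S0 -0-> S7 -0-> S1 -0-> S2 -1-> S0 -0-> S7 -1-> S5 -0-> S7 -0-> S1 -1-> S1  → end S1, rejected
w5: Trace: S7 -1-> S5 -0-> S7 -1-> S5 -0-> S7 -0-> S1 -0-> S2 -0-> S0 -0-> S7 -0-> S1 -0-> S2 -1-> S0  → end S0, accepted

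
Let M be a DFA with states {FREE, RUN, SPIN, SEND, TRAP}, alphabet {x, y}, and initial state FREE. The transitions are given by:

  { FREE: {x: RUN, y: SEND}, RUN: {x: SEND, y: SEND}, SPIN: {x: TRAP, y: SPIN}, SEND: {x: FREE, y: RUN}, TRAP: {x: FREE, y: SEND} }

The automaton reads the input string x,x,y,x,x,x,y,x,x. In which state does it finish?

start at FREE
read 'x': FREE → RUN
read 'x': RUN → SEND
read 'y': SEND → RUN
read 'x': RUN → SEND
read 'x': SEND → FREE
read 'x': FREE → RUN
read 'y': RUN → SEND
read 'x': SEND → FREE
read 'x': FREE → RUN

RUN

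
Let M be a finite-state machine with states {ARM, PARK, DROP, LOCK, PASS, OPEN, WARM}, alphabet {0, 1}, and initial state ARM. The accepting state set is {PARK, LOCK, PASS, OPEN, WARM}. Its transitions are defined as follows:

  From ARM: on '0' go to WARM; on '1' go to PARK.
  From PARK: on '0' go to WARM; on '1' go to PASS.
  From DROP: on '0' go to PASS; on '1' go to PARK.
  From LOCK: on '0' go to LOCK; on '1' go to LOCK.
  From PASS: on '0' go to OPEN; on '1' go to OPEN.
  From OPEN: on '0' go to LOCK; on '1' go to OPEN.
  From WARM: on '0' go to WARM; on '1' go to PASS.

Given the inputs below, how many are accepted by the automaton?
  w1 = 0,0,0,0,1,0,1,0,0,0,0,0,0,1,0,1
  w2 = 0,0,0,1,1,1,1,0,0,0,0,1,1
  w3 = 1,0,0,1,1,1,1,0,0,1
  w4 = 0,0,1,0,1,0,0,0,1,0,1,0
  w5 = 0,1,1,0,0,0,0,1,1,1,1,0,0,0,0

5

w1:
  start at ARM
  read '0': ARM → WARM
  read '0': WARM → WARM
  read '0': WARM → WARM
  read '0': WARM → WARM
  read '1': WARM → PASS
  read '0': PASS → OPEN
  read '1': OPEN → OPEN
  read '0': OPEN → LOCK
  read '0': LOCK → LOCK
  read '0': LOCK → LOCK
  read '0': LOCK → LOCK
  read '0': LOCK → LOCK
  read '0': LOCK → LOCK
  read '1': LOCK → LOCK
  read '0': LOCK → LOCK
  read '1': LOCK → LOCK
  end LOCK, accepted
w2:
  start at ARM
  read '0': ARM → WARM
  read '0': WARM → WARM
  read '0': WARM → WARM
  read '1': WARM → PASS
  read '1': PASS → OPEN
  read '1': OPEN → OPEN
  read '1': OPEN → OPEN
  read '0': OPEN → LOCK
  read '0': LOCK → LOCK
  read '0': LOCK → LOCK
  read '0': LOCK → LOCK
  read '1': LOCK → LOCK
  read '1': LOCK → LOCK
  end LOCK, accepted
w3:
  start at ARM
  read '1': ARM → PARK
  read '0': PARK → WARM
  read '0': WARM → WARM
  read '1': WARM → PASS
  read '1': PASS → OPEN
  read '1': OPEN → OPEN
  read '1': OPEN → OPEN
  read '0': OPEN → LOCK
  read '0': LOCK → LOCK
  read '1': LOCK → LOCK
  end LOCK, accepted
w4:
  start at ARM
  read '0': ARM → WARM
  read '0': WARM → WARM
  read '1': WARM → PASS
  read '0': PASS → OPEN
  read '1': OPEN → OPEN
  read '0': OPEN → LOCK
  read '0': LOCK → LOCK
  read '0': LOCK → LOCK
  read '1': LOCK → LOCK
  read '0': LOCK → LOCK
  read '1': LOCK → LOCK
  read '0': LOCK → LOCK
  end LOCK, accepted
w5:
  start at ARM
  read '0': ARM → WARM
  read '1': WARM → PASS
  read '1': PASS → OPEN
  read '0': OPEN → LOCK
  read '0': LOCK → LOCK
  read '0': LOCK → LOCK
  read '0': LOCK → LOCK
  read '1': LOCK → LOCK
  read '1': LOCK → LOCK
  read '1': LOCK → LOCK
  read '1': LOCK → LOCK
  read '0': LOCK → LOCK
  read '0': LOCK → LOCK
  read '0': LOCK → LOCK
  read '0': LOCK → LOCK
  end LOCK, accepted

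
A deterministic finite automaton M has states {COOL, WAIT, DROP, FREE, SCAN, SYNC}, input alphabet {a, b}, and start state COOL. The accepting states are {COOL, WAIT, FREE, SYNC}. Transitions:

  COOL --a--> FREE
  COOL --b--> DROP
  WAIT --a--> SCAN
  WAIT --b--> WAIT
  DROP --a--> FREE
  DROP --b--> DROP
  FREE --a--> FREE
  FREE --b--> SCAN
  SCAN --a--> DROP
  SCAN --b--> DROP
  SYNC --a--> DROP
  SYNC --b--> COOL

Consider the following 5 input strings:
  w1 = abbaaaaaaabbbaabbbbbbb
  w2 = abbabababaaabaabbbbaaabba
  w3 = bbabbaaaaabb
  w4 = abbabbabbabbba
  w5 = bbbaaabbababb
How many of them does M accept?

2

w1: COOL → FREE → SCAN → DROP → FREE → FREE → FREE → FREE → FREE → FREE → FREE → SCAN → DROP → DROP → FREE → FREE → SCAN → DROP → DROP → DROP → DROP → DROP → DROP  → end DROP, rejected
w2: COOL → FREE → SCAN → DROP → FREE → SCAN → DROP → DROP → FREE → SCAN → DROP → FREE → FREE → SCAN → DROP → FREE → SCAN → DROP → DROP → DROP → FREE → FREE → FREE → SCAN → DROP → FREE  → end FREE, accepted
w3: COOL → DROP → DROP → FREE → SCAN → DROP → FREE → FREE → FREE → FREE → FREE → SCAN → DROP  → end DROP, rejected
w4: COOL → FREE → SCAN → DROP → FREE → SCAN → DROP → FREE → SCAN → DROP → FREE → SCAN → DROP → DROP → FREE  → end FREE, accepted
w5: COOL → DROP → DROP → DROP → FREE → FREE → FREE → SCAN → DROP → FREE → SCAN → DROP → DROP → DROP  → end DROP, rejected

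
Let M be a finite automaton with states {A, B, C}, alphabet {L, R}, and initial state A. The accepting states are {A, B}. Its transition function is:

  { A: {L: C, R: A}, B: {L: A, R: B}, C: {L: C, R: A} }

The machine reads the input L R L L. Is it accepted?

No

A → C → A → C → C
End state C is not accepting.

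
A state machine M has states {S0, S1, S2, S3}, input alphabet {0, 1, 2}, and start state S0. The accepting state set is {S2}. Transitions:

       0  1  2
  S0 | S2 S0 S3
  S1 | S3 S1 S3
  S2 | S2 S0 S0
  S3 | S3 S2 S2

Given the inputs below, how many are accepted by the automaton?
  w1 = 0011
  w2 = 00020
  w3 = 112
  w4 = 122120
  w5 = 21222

2

w1: Trace: S0 -0-> S2 -0-> S2 -1-> S0 -1-> S0  → end S0, rejected
w2: Trace: S0 -0-> S2 -0-> S2 -0-> S2 -2-> S0 -0-> S2  → end S2, accepted
w3: Trace: S0 -1-> S0 -1-> S0 -2-> S3  → end S3, rejected
w4: Trace: S0 -1-> S0 -2-> S3 -2-> S2 -1-> S0 -2-> S3 -0-> S3  → end S3, rejected
w5: Trace: S0 -2-> S3 -1-> S2 -2-> S0 -2-> S3 -2-> S2  → end S2, accepted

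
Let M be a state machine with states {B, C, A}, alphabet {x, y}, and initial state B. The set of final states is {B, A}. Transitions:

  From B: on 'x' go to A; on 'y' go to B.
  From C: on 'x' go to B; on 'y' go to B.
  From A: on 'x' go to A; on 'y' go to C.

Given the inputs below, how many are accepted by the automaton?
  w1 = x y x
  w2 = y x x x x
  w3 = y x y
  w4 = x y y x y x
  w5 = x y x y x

4

w1: B → A → C → B  → end B, accepted
w2: B → B → A → A → A → A  → end A, accepted
w3: B → B → A → C  → end C, rejected
w4: B → A → C → B → A → C → B  → end B, accepted
w5: B → A → C → B → B → A  → end A, accepted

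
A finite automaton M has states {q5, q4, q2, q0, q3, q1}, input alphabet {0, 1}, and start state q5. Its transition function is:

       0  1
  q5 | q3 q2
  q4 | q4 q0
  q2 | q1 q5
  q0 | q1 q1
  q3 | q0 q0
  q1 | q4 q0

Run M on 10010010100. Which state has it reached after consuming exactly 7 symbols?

q0

q5 → q2 → q1 → q4 → q0 → q1 → q4 → q0
After 7 symbols: q0.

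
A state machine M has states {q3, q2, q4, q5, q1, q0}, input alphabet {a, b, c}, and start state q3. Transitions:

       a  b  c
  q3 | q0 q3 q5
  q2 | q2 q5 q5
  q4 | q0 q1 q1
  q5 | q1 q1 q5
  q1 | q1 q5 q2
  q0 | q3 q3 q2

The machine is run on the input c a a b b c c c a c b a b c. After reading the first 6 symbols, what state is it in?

q3 → q5 → q1 → q1 → q5 → q1 → q2
After 6 symbols: q2.

q2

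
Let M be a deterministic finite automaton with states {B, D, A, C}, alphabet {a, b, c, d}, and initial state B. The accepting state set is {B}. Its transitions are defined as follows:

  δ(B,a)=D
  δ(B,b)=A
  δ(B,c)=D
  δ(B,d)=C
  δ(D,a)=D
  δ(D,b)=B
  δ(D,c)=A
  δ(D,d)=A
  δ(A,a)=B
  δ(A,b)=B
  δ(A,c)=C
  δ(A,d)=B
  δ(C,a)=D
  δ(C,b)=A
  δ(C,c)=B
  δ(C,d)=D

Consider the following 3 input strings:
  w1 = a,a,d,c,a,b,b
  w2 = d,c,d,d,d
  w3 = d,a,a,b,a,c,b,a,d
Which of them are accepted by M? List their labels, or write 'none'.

none

w1:
  start at B
  read 'a': B → D
  read 'a': D → D
  read 'd': D → A
  read 'c': A → C
  read 'a': C → D
  read 'b': D → B
  read 'b': B → A
  end A, rejected
w2:
  start at B
  read 'd': B → C
  read 'c': C → B
  read 'd': B → C
  read 'd': C → D
  read 'd': D → A
  end A, rejected
w3:
  start at B
  read 'd': B → C
  read 'a': C → D
  read 'a': D → D
  read 'b': D → B
  read 'a': B → D
  read 'c': D → A
  read 'b': A → B
  read 'a': B → D
  read 'd': D → A
  end A, rejected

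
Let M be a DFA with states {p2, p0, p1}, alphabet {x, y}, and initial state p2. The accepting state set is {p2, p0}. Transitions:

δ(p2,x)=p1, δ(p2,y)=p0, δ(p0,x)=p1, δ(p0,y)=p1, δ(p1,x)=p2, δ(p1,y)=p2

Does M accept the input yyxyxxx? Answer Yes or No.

No

Trace: p2 -y-> p0 -y-> p1 -x-> p2 -y-> p0 -x-> p1 -x-> p2 -x-> p1
End state p1 is not accepting.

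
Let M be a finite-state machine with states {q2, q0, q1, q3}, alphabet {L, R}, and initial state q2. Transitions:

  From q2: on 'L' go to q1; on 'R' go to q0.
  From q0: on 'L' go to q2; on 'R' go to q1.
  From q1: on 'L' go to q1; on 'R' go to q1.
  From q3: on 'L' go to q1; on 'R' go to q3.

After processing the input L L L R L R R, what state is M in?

q2 → q1 → q1 → q1 → q1 → q1 → q1 → q1

q1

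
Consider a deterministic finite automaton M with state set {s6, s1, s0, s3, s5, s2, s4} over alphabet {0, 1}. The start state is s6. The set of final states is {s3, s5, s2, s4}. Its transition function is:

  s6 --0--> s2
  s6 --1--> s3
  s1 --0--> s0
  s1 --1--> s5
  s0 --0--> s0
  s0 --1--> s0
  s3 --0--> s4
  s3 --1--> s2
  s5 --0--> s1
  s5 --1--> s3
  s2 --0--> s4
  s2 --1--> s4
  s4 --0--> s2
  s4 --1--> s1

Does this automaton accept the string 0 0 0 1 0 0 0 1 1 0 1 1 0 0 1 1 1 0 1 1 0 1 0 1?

Trace: s6 -0-> s2 -0-> s4 -0-> s2 -1-> s4 -0-> s2 -0-> s4 -0-> s2 -1-> s4 -1-> s1 -0-> s0 -1-> s0 -1-> s0 -0-> s0 -0-> s0 -1-> s0 -1-> s0 -1-> s0 -0-> s0 -1-> s0 -1-> s0 -0-> s0 -1-> s0 -0-> s0 -1-> s0
End state s0 is not accepting.

No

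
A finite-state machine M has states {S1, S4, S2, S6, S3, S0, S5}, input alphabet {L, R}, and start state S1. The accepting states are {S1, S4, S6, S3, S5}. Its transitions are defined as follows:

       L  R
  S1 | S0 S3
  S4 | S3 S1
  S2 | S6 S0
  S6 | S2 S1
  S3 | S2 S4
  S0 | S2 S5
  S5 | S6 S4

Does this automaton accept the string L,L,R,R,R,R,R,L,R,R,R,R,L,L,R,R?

Yes

start at S1
read 'L': S1 → S0
read 'L': S0 → S2
read 'R': S2 → S0
read 'R': S0 → S5
read 'R': S5 → S4
read 'R': S4 → S1
read 'R': S1 → S3
read 'L': S3 → S2
read 'R': S2 → S0
read 'R': S0 → S5
read 'R': S5 → S4
read 'R': S4 → S1
read 'L': S1 → S0
read 'L': S0 → S2
read 'R': S2 → S0
read 'R': S0 → S5
End state S5 is accepting.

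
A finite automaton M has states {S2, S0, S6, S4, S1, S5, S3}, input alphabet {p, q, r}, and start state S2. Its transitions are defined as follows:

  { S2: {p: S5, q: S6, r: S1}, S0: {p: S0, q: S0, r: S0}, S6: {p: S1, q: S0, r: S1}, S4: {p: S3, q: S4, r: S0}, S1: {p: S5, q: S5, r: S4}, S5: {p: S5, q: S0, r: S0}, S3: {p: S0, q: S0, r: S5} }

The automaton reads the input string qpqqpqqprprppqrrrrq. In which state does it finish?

S2 → S6 → S1 → S5 → S0 → S0 → S0 → S0 → S0 → S0 → S0 → S0 → S0 → S0 → S0 → S0 → S0 → S0 → S0 → S0

S0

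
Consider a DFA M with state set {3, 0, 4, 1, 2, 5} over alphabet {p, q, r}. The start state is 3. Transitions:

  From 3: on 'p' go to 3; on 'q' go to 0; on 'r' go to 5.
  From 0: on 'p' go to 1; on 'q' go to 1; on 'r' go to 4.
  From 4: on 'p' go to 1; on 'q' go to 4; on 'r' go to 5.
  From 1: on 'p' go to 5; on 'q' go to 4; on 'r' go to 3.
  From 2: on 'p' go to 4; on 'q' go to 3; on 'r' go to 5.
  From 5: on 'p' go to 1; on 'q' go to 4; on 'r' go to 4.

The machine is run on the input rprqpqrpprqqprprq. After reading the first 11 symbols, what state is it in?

4

3 → 5 → 1 → 3 → 0 → 1 → 4 → 5 → 1 → 5 → 4 → 4
After 11 symbols: 4.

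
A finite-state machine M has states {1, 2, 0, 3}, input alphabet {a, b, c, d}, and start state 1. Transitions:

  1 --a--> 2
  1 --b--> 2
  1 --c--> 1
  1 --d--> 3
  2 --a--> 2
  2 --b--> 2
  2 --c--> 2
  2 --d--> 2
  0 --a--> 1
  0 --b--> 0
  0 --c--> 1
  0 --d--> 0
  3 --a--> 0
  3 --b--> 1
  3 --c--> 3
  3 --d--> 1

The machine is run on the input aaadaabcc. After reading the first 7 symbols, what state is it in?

Trace: 1 -a-> 2 -a-> 2 -a-> 2 -d-> 2 -a-> 2 -a-> 2 -b-> 2
After 7 symbols: 2.

2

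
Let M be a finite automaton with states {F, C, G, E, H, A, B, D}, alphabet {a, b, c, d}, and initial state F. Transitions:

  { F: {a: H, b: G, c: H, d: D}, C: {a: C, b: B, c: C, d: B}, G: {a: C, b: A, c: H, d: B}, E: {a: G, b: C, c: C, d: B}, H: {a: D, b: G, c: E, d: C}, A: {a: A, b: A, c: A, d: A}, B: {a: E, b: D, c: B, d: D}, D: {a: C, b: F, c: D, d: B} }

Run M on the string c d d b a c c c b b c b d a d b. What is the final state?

start at F
read 'c': F → H
read 'd': H → C
read 'd': C → B
read 'b': B → D
read 'a': D → C
read 'c': C → C
read 'c': C → C
read 'c': C → C
read 'b': C → B
read 'b': B → D
read 'c': D → D
read 'b': D → F
read 'd': F → D
read 'a': D → C
read 'd': C → B
read 'b': B → D

D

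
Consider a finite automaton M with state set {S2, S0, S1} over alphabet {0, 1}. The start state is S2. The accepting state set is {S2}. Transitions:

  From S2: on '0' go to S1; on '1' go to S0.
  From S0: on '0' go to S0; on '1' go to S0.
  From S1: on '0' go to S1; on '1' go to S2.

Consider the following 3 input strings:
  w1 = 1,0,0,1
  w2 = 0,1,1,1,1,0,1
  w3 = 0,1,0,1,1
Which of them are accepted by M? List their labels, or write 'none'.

w1: S2 → S0 → S0 → S0 → S0  → end S0, rejected
w2: S2 → S1 → S2 → S0 → S0 → S0 → S0 → S0  → end S0, rejected
w3: S2 → S1 → S2 → S1 → S2 → S0  → end S0, rejected

none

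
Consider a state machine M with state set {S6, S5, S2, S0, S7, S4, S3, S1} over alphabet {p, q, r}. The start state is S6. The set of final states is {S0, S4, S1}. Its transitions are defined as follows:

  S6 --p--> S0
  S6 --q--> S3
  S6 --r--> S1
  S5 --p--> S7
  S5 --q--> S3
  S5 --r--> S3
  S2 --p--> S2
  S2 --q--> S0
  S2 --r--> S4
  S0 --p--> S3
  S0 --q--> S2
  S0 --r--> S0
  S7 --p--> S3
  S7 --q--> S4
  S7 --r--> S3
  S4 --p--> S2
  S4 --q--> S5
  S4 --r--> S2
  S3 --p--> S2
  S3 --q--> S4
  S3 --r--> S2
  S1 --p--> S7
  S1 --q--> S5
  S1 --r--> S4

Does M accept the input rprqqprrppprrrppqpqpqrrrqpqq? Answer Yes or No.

No

S6 → S1 → S7 → S3 → S4 → S5 → S7 → S3 → S2 → S2 → S2 → S2 → S4 → S2 → S4 → S2 → S2 → S0 → S3 → S4 → S2 → S0 → S0 → S0 → S0 → S2 → S2 → S0 → S2
End state S2 is not accepting.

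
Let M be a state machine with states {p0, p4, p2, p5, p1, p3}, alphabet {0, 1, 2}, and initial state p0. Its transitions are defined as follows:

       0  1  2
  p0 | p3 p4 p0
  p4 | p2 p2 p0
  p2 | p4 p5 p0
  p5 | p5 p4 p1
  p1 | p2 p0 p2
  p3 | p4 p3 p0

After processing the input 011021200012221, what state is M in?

Trace: p0 -0-> p3 -1-> p3 -1-> p3 -0-> p4 -2-> p0 -1-> p4 -2-> p0 -0-> p3 -0-> p4 -0-> p2 -1-> p5 -2-> p1 -2-> p2 -2-> p0 -1-> p4

p4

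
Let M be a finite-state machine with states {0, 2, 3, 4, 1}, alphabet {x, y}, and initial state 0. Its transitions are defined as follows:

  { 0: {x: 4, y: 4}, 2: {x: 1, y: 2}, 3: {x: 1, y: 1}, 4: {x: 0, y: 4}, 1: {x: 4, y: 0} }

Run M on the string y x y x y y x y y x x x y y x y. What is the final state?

4

Trace: 0 -y-> 4 -x-> 0 -y-> 4 -x-> 0 -y-> 4 -y-> 4 -x-> 0 -y-> 4 -y-> 4 -x-> 0 -x-> 4 -x-> 0 -y-> 4 -y-> 4 -x-> 0 -y-> 4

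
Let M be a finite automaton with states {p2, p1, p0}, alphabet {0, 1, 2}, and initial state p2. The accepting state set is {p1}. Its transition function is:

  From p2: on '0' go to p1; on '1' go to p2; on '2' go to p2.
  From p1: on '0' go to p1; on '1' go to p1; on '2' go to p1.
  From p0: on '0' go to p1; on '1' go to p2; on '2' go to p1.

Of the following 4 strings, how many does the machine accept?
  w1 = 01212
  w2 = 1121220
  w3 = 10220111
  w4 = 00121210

w1: p2 → p1 → p1 → p1 → p1 → p1  → end p1, accepted
w2: p2 → p2 → p2 → p2 → p2 → p2 → p2 → p1  → end p1, accepted
w3: p2 → p2 → p1 → p1 → p1 → p1 → p1 → p1 → p1  → end p1, accepted
w4: p2 → p1 → p1 → p1 → p1 → p1 → p1 → p1 → p1  → end p1, accepted

4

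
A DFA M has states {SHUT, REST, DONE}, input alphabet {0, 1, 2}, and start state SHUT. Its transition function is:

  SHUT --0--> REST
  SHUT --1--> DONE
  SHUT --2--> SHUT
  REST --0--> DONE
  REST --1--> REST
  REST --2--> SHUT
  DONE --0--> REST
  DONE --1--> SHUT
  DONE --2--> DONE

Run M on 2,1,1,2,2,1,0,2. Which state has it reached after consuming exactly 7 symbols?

Trace: SHUT -2-> SHUT -1-> DONE -1-> SHUT -2-> SHUT -2-> SHUT -1-> DONE -0-> REST
After 7 symbols: REST.

REST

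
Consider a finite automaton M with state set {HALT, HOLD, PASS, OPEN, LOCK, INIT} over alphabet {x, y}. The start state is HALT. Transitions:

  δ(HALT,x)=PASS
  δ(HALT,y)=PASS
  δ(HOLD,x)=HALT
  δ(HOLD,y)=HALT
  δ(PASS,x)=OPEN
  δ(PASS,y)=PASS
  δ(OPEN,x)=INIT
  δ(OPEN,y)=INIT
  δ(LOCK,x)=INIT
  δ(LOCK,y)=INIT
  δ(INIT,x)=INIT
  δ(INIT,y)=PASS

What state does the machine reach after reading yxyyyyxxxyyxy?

INIT

HALT → PASS → OPEN → INIT → PASS → PASS → PASS → OPEN → INIT → INIT → PASS → PASS → OPEN → INIT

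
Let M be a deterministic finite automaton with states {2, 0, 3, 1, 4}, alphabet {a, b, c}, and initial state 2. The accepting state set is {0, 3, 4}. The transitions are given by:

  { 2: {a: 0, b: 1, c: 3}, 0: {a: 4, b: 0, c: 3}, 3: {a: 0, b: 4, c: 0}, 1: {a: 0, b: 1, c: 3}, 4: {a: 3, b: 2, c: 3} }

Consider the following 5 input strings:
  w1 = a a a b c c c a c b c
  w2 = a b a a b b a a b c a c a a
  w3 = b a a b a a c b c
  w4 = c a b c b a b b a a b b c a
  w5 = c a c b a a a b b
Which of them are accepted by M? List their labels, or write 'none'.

w1:
  start at 2
  read 'a': 2 → 0
  read 'a': 0 → 4
  read 'a': 4 → 3
  read 'b': 3 → 4
  read 'c': 4 → 3
  read 'c': 3 → 0
  read 'c': 0 → 3
  read 'a': 3 → 0
  read 'c': 0 → 3
  read 'b': 3 → 4
  read 'c': 4 → 3
  end 3, accepted
w2:
  start at 2
  read 'a': 2 → 0
  read 'b': 0 → 0
  read 'a': 0 → 4
  read 'a': 4 → 3
  read 'b': 3 → 4
  read 'b': 4 → 2
  read 'a': 2 → 0
  read 'a': 0 → 4
  read 'b': 4 → 2
  read 'c': 2 → 3
  read 'a': 3 → 0
  read 'c': 0 → 3
  read 'a': 3 → 0
  read 'a': 0 → 4
  end 4, accepted
w3:
  start at 2
  read 'b': 2 → 1
  read 'a': 1 → 0
  read 'a': 0 → 4
  read 'b': 4 → 2
  read 'a': 2 → 0
  read 'a': 0 → 4
  read 'c': 4 → 3
  read 'b': 3 → 4
  read 'c': 4 → 3
  end 3, accepted
w4:
  start at 2
  read 'c': 2 → 3
  read 'a': 3 → 0
  read 'b': 0 → 0
  read 'c': 0 → 3
  read 'b': 3 → 4
  read 'a': 4 → 3
  read 'b': 3 → 4
  read 'b': 4 → 2
  read 'a': 2 → 0
  read 'a': 0 → 4
  read 'b': 4 → 2
  read 'b': 2 → 1
  read 'c': 1 → 3
  read 'a': 3 → 0
  end 0, accepted
w5:
  start at 2
  read 'c': 2 → 3
  read 'a': 3 → 0
  read 'c': 0 → 3
  read 'b': 3 → 4
  read 'a': 4 → 3
  read 'a': 3 → 0
  read 'a': 0 → 4
  read 'b': 4 → 2
  read 'b': 2 → 1
  end 1, rejected

w1, w2, w3, w4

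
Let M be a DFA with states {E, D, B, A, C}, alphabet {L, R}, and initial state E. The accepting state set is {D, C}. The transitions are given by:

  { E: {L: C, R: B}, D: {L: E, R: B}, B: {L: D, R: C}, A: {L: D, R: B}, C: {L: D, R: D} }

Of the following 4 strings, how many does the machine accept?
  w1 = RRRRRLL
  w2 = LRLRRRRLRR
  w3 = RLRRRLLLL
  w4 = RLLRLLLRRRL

w1:
  start at E
  read 'R': E → B
  read 'R': B → C
  read 'R': C → D
  read 'R': D → B
  read 'R': B → C
  read 'L': C → D
  read 'L': D → E
  end E, rejected
w2:
  start at E
  read 'L': E → C
  read 'R': C → D
  read 'L': D → E
  read 'R': E → B
  read 'R': B → C
  read 'R': C → D
  read 'R': D → B
  read 'L': B → D
  read 'R': D → B
  read 'R': B → C
  end C, accepted
w3:
  start at E
  read 'R': E → B
  read 'L': B → D
  read 'R': D → B
  read 'R': B → C
  read 'R': C → D
  read 'L': D → E
  read 'L': E → C
  read 'L': C → D
  read 'L': D → E
  end E, rejected
w4:
  start at E
  read 'R': E → B
  read 'L': B → D
  read 'L': D → E
  read 'R': E → B
  read 'L': B → D
  read 'L': D → E
  read 'L': E → C
  read 'R': C → D
  read 'R': D → B
  read 'R': B → C
  read 'L': C → D
  end D, accepted

2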